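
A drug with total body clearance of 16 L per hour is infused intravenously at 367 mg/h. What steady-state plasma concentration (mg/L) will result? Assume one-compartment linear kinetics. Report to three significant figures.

Css = rate / CL = 367 / 16.00 = 22.94 mg/L

22.9 mg/L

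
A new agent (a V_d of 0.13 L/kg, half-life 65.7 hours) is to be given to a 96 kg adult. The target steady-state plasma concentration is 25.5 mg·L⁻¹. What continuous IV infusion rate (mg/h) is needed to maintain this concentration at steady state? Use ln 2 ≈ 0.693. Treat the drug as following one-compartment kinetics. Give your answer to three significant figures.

Total Vd = 0.13 × 96 = 12.48 L
k = 0.693/65.7 = 0.01055 h⁻¹, so CL = k·Vd = 0.01055 × 12.48 = 0.1317 L/h
Infusion rate = CL × Css = 0.1317 × 25.5 = 3.358 mg/h

3.36 mg/h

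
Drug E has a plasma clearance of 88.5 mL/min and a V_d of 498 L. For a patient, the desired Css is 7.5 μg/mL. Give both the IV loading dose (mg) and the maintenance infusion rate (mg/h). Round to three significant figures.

(a) 3740 mg; (b) 39.8 mg/h

LD = Vd · C_target = 498.0 × 7.5 = 3735 mg
CL = 88.5 mL/min = 88.5 × 0.06 = 5.310 L/h
Maintenance: replace elimination → rate = CL × Css = 5.310 × 7.5 = 39.83 mg/h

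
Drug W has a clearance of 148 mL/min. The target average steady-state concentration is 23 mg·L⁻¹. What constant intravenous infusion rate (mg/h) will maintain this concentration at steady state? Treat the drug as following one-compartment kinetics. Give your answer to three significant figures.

CL = 148 mL/min = 148 × 0.06 = 8.880 L/h
At steady state, infusion rate equals elimination rate: rate in = CL × Css.
Rate = CL × Css = 8.880 × 23 = 204.2 mg/h

204 mg/h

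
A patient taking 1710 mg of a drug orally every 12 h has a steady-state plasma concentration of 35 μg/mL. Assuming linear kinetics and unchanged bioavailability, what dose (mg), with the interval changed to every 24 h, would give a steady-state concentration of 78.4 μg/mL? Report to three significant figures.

For first-order elimination, Css ∝ F·D/(CL·τ); F and CL are unchanged, so Css ∝ D/τ.
D₂ = D₁ × (Css,target / Css,current) × (τ₂/τ₁) = 1710 × (78.4/35) × (24/12) = 7661 mg

7660 mg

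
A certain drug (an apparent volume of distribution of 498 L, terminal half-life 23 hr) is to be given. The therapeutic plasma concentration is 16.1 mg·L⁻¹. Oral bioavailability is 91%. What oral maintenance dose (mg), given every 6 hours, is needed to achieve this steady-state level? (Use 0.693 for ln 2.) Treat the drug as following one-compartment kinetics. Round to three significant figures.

CL = ln 2 · Vd / t½ = 0.693 × 498.0 / 23 = 15.00 L/h
D = CL × Css × τ / F = 15.00 × 16.1 × 6 / 0.91 = 1592 mg

1590 mg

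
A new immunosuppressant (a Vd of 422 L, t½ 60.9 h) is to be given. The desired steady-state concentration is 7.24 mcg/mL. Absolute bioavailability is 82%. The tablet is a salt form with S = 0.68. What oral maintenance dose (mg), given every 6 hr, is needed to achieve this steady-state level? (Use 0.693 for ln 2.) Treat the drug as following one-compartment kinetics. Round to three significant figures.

CL = 0.693 × Vd / t½ = 0.693 × 422.0 / 60.9 = 4.802 L/h
D = CL × Css × τ / F / S = 4.802 × 7.24 × 6 / 0.82 / 0.68 = 374.1 mg

374 mg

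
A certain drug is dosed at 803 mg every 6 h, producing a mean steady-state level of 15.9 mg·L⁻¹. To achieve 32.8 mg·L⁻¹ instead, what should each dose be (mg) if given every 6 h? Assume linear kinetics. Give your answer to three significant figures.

1660 mg

For first-order elimination, Css ∝ F·D/(CL·τ); F and CL are unchanged, so Css ∝ D/τ.
D₂ = D₁ × (Css,target / Css,current) = 803 × 32.8/15.9 = 1657 mg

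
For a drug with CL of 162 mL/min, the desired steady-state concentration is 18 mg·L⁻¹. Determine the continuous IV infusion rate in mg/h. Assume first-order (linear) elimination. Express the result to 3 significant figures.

175 mg/h

Convert clearance: 162 mL/min × 60 min/h ÷ 1000 mL/L = 9.720 L/h
At steady state, infusion rate equals elimination rate: rate in = CL × Css.
Infusion rate = CL · Css = 9.720 L/h × 18 mg/L = 175.0 mg/h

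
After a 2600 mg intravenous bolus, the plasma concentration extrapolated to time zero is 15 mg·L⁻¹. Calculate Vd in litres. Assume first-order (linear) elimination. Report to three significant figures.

173 L

Immediately after an IV bolus, C₀ = Dose / Vd, so Vd = Dose / C₀.
Vd = 2600 / 15 = 173.3 L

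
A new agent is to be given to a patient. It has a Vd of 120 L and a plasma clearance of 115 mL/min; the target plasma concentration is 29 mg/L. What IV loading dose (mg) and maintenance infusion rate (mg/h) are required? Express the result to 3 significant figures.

Loading dose = Vd × C = 120.0 × 29 = 3480 mg
CL = 115 mL/min × 60/1000 = 6.900 L/h
Maintenance: replace elimination → rate = CL × Css = 6.900 × 29 = 200.1 mg/h

(a) 3480 mg; (b) 200 mg/h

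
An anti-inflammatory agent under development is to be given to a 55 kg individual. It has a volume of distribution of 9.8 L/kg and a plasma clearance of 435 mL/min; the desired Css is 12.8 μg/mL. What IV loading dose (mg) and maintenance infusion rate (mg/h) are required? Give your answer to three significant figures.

(a) 6900 mg; (b) 334 mg/h

Vd = 9.8 L/kg × 55 kg = 539.0 L
LD = Vd · C_target = 539.0 × 12.8 = 6899 mg
CL = 435 mL/min = 435 × 0.06 = 26.10 L/h
Maintenance infusion rate = CL × Css = 26.10 × 12.8 = 334.1 mg/h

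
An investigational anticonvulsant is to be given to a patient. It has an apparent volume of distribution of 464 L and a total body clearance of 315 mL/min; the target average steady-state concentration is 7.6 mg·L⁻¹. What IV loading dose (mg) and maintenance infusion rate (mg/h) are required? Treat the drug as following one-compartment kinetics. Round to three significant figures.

(a) 3530 mg; (b) 144 mg/h

Loading dose = Vd × C = 464.0 × 7.6 = 3526 mg
CL = 315 mL/min × 60/1000 = 18.90 L/h
Maintenance infusion rate = CL × Css = 18.90 × 7.6 = 143.6 mg/h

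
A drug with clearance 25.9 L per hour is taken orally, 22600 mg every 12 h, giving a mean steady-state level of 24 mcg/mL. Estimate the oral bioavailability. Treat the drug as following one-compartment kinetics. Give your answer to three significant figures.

0.330

F·D/τ = CL·Css at steady state → F = CL·Css·τ / D.
F = 25.9 × 24 × 12 / 22600 = 0.330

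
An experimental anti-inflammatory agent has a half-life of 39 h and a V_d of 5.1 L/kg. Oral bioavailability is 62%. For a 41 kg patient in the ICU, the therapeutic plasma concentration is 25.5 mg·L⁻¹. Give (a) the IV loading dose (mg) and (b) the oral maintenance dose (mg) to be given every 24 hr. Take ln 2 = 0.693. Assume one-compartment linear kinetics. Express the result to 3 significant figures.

Vd(total) = 41 kg × 5.1 L/kg = 209.1 L
LD = Vd × C = 209.1 × 25.5 = 5332 mg
CL = 0.693 × Vd / t½ = 0.693 × 209.1 / 39 = 3.716 L/h
D = CL × Css × τ / F = 3.716 × 25.5 × 24 / 0.62 = 3668 mg

(a) 5330 mg; (b) 3670 mg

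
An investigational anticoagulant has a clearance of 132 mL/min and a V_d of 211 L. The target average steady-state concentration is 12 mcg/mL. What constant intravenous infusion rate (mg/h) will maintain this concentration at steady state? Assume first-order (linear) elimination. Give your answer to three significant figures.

CL = 132 mL/min × 60/1000 = 7.920 L/h
R₀ = 7.920 × 12 = 95.04 mg/h

95.0 mg/h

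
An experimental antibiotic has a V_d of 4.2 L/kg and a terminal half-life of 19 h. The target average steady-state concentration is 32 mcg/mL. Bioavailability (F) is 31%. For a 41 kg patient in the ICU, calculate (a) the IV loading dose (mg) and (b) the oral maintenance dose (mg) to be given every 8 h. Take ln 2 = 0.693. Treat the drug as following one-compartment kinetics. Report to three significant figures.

(a) 5510 mg; (b) 5190 mg

Total Vd = 4.2 × 41 = 172.2 L
LD = Vd × C = 172.2 × 32 = 5510 mg
CL = 0.693 × Vd / t½ = 0.693 × 172.2 / 19 = 6.281 L/h
D = CL × Css × τ / F = 6.281 × 32 × 8 / 0.31 = 5187 mg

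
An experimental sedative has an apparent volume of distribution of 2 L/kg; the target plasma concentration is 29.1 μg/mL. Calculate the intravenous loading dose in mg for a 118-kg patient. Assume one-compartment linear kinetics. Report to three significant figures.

6870 mg

Vd(total) = 118 kg × 2 L/kg = 236.0 L
The loading dose fills Vd to the target concentration.
LD = Vd × C = 236.0 × 29.10 = 6868 mg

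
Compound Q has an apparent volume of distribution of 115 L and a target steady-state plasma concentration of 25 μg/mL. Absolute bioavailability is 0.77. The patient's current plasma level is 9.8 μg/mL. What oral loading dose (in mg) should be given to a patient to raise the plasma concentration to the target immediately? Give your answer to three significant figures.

The loading dose fills Vd to the target concentration.
Concentration deficit ΔC = 25 − 9.8 = 15.20 mg/L
LD = Vd × ΔC / F = 115.0 × 15.20 / 0.77 = 2270 mg

2270 mg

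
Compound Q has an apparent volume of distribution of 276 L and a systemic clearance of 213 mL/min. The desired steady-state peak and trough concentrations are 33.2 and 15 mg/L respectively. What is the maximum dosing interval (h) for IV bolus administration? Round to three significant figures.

17.2 h

CL = 213 mL/min = 213 × 0.06 = 12.78 L/h
k = CL / Vd = 12.78 / 276.0 = 0.04630 h⁻¹
Between IV bolus doses, concentration decays as C = C₀·e^(−kτ), so C_peak/C_trough = e^(kτ).
τ_max = ln(C_peak/C_trough) / k = ln(33.2/15) / 0.04630 = 0.7945 / 0.04630 = 17.16 h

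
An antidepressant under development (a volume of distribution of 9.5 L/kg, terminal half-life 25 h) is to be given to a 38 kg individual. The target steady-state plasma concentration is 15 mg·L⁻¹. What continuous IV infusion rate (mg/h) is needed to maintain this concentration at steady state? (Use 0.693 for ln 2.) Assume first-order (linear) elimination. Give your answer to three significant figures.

Vd(total) = 38 kg × 9.5 L/kg = 361.0 L
CL = ln 2 · Vd / t½ = 0.693 × 361.0 / 25 = 10.01 L/h
Infusion rate = CL × Css = 10.01 × 15 = 150.2 mg/h

150 mg/h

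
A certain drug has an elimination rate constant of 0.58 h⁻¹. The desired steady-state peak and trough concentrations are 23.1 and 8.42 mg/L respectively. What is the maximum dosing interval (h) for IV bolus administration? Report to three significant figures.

1.74 h

Between IV bolus doses, concentration decays as C = C₀·e^(−kτ), so C_peak/C_trough = e^(kτ).
τ_max = ln(C_peak/C_trough) / k = ln(23.1/8.42) / 0.5800 = 1.009 / 0.5800 = 1.740 h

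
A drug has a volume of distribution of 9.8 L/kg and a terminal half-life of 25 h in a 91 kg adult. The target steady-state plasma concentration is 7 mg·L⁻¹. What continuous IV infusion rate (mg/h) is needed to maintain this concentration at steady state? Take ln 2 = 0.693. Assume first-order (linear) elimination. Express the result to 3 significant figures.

173 mg/h

Vd(total) = 91 kg × 9.8 L/kg = 891.8 L
k = 0.693/25 = 0.02772 h⁻¹, so CL = k·Vd = 0.02772 × 891.8 = 24.72 L/h
Infusion rate = CL × Css = 24.72 × 7 = 173.0 mg/h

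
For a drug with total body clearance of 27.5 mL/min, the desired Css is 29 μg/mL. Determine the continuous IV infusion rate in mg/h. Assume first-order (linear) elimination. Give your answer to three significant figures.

CL = 27.5 mL/min × 60/1000 = 1.650 L/h
At steady state, infusion rate equals elimination rate: rate in = CL × Css.
Rate = CL × Css = 1.650 × 29 = 47.85 mg/h

47.9 mg/h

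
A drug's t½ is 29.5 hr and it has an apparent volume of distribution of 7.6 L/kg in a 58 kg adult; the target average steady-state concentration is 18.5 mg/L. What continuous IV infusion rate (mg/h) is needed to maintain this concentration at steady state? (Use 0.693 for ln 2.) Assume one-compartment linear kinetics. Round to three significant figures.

192 mg/h

Vd = 7.6 L/kg × 58 kg = 440.8 L
CL = 0.693 × Vd / t½ = 0.693 × 440.8 / 29.5 = 10.36 L/h
Infusion rate = CL × Css = 10.36 × 18.5 = 191.7 mg/h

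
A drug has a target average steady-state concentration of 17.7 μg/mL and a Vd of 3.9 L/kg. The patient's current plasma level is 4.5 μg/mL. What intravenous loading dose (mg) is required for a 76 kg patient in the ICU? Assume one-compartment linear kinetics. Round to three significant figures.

3910 mg

Vd = 3.9 L/kg × 76 kg = 296.4 L
Concentration deficit ΔC = 17.7 − 4.5 = 13.20 mg/L
LD = Vd × ΔC = 296.4 × 13.20 = 3912 mg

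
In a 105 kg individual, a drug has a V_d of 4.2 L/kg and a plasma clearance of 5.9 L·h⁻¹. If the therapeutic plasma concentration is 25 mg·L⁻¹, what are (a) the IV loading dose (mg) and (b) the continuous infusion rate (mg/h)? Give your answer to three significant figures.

Vd = 4.2 L/kg × 105 kg = 441.0 L
Loading dose = Vd × C = 441.0 × 25 = 11030 mg
Maintenance infusion rate = CL × Css = 5.900 × 25 = 147.5 mg/h

(a) 11000 mg; (b) 148 mg/h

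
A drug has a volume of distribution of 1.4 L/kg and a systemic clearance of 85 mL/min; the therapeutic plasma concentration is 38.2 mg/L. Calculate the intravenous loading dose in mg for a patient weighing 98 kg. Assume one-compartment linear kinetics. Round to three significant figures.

5240 mg

Vd(total) = 98 kg × 1.4 L/kg = 137.2 L
LD = Vd × C = 137.2 × 38.20 = 5241 mg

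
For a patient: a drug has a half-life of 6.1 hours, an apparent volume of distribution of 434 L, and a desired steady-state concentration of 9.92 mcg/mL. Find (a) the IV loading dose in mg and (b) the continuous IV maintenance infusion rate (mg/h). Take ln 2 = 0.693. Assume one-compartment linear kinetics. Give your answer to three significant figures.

LD = Vd × C = 434.0 × 9.92 = 4305 mg
CL = 0.693 × Vd / t½ = 0.693 × 434.0 / 6.1 = 49.31 L/h
Infusion rate = CL × Css = 49.31 × 9.92 = 489.2 mg/h

(a) 4310 mg; (b) 489 mg/h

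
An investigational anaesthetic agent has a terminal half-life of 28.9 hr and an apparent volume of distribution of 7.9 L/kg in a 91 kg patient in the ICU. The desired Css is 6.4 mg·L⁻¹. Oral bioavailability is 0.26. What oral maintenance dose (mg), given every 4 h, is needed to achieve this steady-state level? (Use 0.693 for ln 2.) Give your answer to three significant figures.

1700 mg

Vd = 7.9 L/kg × 91 kg = 718.9 L
k = 0.693/28.9 = 0.02398 h⁻¹, so CL = k·Vd = 0.02398 × 718.9 = 17.24 L/h
D = CL × Css × τ / F = 17.24 × 6.4 × 4 / 0.26 = 1697 mg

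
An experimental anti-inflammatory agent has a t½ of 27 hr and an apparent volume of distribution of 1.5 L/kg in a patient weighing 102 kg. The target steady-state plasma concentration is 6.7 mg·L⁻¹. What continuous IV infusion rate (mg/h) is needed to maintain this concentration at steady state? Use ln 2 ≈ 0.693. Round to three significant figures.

26.3 mg/h

Vd = 1.5 L/kg × 102 kg = 153.0 L
k = 0.693/27 = 0.02567 h⁻¹, so CL = k·Vd = 0.02567 × 153.0 = 3.928 L/h
Infusion rate = CL × Css = 3.928 × 6.7 = 26.32 mg/h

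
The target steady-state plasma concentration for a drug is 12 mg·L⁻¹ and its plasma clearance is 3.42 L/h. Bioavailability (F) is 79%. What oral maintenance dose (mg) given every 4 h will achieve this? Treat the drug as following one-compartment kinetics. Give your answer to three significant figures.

At steady state, dose per interval replaces the amount cleared in that interval: F·D/τ = CL·Css.
D = CL × Css × τ / F = 3.420 × 12 × 4 / 0.79 = 207.8 mg

208 mg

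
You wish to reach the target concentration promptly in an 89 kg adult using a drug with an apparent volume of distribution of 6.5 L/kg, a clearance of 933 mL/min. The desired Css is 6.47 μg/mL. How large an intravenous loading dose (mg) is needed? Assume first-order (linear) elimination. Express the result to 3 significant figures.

Vd(total) = 89 kg × 6.5 L/kg = 578.5 L
Loading dose depends on Vd (not clearance): it fills the distribution volume.
LD = Vd × C = 578.5 × 6.470 = 3743 mg

3740 mg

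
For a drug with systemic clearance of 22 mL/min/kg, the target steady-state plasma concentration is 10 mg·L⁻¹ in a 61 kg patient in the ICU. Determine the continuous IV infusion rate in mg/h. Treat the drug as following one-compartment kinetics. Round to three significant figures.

CL = 22 mL/min/kg × 61 kg = 1342 mL/min = 1342 × 60/1000 = 80.52 L/h
At steady state, infusion rate equals elimination rate: rate in = CL × Css.
Rate = CL × Css = 80.52 × 10 = 805.2 mg/h

805 mg/h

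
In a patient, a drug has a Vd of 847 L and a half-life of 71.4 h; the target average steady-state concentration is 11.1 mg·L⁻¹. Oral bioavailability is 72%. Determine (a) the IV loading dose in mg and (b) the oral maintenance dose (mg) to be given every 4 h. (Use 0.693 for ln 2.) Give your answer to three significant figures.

LD = Vd × C = 847.0 × 11.1 = 9402 mg
CL = 0.693 × Vd / t½ = 0.693 × 847.0 / 71.4 = 8.221 L/h
D = CL × Css × τ / F = 8.221 × 11.1 × 4 / 0.72 = 507.0 mg

(a) 9400 mg; (b) 507 mg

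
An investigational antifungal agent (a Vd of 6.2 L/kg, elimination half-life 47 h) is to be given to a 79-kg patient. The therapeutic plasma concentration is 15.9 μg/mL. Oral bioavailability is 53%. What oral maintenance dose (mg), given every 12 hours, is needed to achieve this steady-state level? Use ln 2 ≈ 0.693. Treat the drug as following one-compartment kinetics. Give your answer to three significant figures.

Vd(total) = 79 kg × 6.2 L/kg = 489.8 L
k = 0.693/47 = 0.01474 h⁻¹, so CL = k·Vd = 0.01474 × 489.8 = 7.220 L/h
D = CL × Css × τ / F = 7.220 × 15.9 × 12 / 0.53 = 2599 mg

2600 mg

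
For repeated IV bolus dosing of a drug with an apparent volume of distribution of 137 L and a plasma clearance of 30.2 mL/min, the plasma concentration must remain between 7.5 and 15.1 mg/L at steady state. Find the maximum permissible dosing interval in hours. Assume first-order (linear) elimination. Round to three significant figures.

Convert clearance: 30.2 mL/min × 60 min/h ÷ 1000 mL/L = 1.812 L/h
k = CL / Vd = 1.812 / 137.0 = 0.01323 h⁻¹
Between IV bolus doses, concentration decays as C = C₀·e^(−kτ), so C_peak/C_trough = e^(kτ).
τ_max = ln(C_peak/C_trough) / k = ln(15.1/7.5) / 0.01323 = 0.6998 / 0.01323 = 52.89 h

52.9 h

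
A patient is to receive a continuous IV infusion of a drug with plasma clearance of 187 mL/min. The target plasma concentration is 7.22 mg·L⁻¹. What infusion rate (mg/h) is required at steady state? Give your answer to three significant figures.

CL = 187 mL/min = 187 × 0.06 = 11.22 L/h
At steady state, infusion rate equals elimination rate: rate in = CL × Css.
R₀ = 11.22 × 7.22 = 81.01 mg/h

81.0 mg/h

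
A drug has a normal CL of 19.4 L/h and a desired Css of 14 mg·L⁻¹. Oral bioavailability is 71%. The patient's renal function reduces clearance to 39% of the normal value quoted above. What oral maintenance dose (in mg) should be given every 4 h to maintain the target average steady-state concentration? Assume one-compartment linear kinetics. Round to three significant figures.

Patient clearance = 0.39 × 19.40 = 7.566 L/h
At steady state, dose per interval replaces the amount cleared in that interval: F·D/τ = CL·Css.
D = CL × Css × τ / F = 7.566 × 14 × 4 / 0.71 = 596.8 mg

597 mg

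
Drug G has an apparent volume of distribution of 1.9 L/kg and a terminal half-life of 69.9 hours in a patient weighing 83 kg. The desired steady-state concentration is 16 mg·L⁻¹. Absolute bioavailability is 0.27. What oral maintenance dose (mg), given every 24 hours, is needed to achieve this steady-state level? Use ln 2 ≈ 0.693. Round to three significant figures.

Vd(total) = 83 kg × 1.9 L/kg = 157.7 L
CL = 0.693 × Vd / t½ = 0.693 × 157.7 / 69.9 = 1.563 L/h
D = CL × Css × τ / F = 1.563 × 16 × 24 / 0.27 = 2223 mg

2220 mg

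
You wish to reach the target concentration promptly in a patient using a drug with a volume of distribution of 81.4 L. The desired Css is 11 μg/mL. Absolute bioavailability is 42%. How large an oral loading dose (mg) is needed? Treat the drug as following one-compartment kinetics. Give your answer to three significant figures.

2130 mg

LD = Vd × C / F = 81.40 × 11.00 / 0.42 = 2132 mg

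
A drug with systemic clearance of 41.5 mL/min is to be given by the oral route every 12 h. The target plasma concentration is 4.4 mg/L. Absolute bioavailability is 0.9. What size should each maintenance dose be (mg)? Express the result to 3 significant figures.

Convert clearance: 41.5 mL/min × 60 min/h ÷ 1000 mL/L = 2.490 L/h
D = CL × Css × τ / F = 2.490 × 4.4 × 12 / 0.9 = 146.1 mg

146 mg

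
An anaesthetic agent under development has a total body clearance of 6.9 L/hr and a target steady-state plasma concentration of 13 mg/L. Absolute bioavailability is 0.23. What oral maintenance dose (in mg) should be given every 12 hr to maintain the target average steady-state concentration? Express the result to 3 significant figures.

D = CL × Css × τ / F = 6.900 × 13 × 12 / 0.23 = 4680 mg

4680 mg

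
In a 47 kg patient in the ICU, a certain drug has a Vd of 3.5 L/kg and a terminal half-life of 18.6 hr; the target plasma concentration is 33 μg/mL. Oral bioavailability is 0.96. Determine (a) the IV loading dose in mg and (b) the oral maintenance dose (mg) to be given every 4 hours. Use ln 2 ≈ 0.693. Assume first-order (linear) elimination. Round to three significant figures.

Vd = 3.5 L/kg × 47 kg = 164.5 L
LD = Vd × C = 164.5 × 33 = 5429 mg
CL = 0.693 × Vd / t½ = 0.693 × 164.5 / 18.6 = 6.129 L/h
D = CL × Css × τ / F = 6.129 × 33 × 4 / 0.96 = 842.7 mg

(a) 5430 mg; (b) 843 mg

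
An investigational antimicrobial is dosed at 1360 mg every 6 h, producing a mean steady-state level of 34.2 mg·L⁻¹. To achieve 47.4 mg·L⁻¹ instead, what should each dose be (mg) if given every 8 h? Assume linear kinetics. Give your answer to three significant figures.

With linear kinetics, Css is proportional to dose rate (D/τ) at fixed clearance.
D₂ = D₁ × (Css,target / Css,current) × (τ₂/τ₁) = 1360 × (47.4/34.2) × (8/6) = 2513 mg

2510 mg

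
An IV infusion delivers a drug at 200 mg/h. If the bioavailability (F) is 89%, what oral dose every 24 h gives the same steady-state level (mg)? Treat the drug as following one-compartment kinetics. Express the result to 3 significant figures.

To maintain the same Css, the systemic dosing rate must be unchanged: F·D/τ = infusion rate.
D = rate × τ / F = 200 × 24 / 0.89 = 5393 mg

5390 mg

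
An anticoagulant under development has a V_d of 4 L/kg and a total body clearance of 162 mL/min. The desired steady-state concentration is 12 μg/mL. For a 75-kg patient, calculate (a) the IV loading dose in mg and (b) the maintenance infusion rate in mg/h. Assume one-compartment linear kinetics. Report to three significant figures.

Total Vd = 4 × 75 = 300.0 L
LD = Vd · C_target = 300.0 × 12 = 3600 mg
CL = 162 mL/min = 162 × 0.06 = 9.720 L/h
Maintenance: replace elimination → rate = CL × Css = 9.720 × 12 = 116.6 mg/h

(a) 3600 mg; (b) 117 mg/h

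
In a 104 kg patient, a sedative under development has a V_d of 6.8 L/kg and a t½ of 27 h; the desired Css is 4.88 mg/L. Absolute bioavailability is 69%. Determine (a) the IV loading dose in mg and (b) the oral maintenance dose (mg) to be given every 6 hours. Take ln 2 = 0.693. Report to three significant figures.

(a) 3450 mg; (b) 770 mg

Total Vd = 6.8 × 104 = 707.2 L
LD = Vd × C = 707.2 × 4.88 = 3451 mg
CL = 0.693 × Vd / t½ = 0.693 × 707.2 / 27 = 18.15 L/h
D = CL × Css × τ / F = 18.15 × 4.88 × 6 / 0.69 = 770.2 mg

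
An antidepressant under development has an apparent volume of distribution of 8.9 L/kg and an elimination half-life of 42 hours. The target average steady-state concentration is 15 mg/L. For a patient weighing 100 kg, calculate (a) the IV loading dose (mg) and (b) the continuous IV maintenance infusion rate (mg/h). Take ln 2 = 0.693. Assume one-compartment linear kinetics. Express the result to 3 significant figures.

(a) 13400 mg; (b) 220 mg/h

Total Vd = 8.9 × 100 = 890.0 L
LD = Vd × C = 890.0 × 15 = 13350 mg
CL = 0.693 × Vd / t½ = 0.693 × 890.0 / 42 = 14.69 L/h
Infusion rate = CL × Css = 14.69 × 15 = 220.4 mg/h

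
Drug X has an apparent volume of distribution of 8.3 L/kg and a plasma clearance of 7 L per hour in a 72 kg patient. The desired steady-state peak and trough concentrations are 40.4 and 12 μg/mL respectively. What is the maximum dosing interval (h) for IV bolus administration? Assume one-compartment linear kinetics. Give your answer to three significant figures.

104 h

Vd(total) = 72 kg × 8.3 L/kg = 597.6 L
k = CL / Vd = 7.000 / 597.6 = 0.01171 h⁻¹
Between IV bolus doses, concentration decays as C = C₀·e^(−kτ), so C_peak/C_trough = e^(kτ).
τ_max = ln(C_peak/C_trough) / k = ln(40.4/12) / 0.01171 = 1.214 / 0.01171 = 103.7 h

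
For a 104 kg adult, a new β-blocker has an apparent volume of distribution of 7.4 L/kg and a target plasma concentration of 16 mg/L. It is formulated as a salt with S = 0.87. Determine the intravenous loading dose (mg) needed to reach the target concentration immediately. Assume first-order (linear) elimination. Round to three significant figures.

Total Vd = 7.4 × 104 = 769.6 L
LD = Vd × C / S = 769.6 × 16.00 / 0.87 = 14150 mg

14200 mg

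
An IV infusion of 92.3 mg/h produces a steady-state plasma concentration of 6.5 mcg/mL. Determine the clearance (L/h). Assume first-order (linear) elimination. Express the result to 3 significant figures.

14.2 L/h

At steady state, infusion rate = CL × Css, so CL = rate / Css.
CL = 92.3 / 6.5 = 14.20 L/h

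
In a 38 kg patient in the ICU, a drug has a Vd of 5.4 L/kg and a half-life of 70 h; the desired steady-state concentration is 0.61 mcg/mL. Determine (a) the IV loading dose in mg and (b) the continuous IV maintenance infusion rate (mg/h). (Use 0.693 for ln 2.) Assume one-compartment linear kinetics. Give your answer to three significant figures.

(a) 125 mg; (b) 1.24 mg/h

Vd = 5.4 L/kg × 38 kg = 205.2 L
LD = Vd × C = 205.2 × 0.61 = 125.2 mg
CL = 0.693 × Vd / t½ = 0.693 × 205.2 / 70 = 2.031 L/h
Infusion rate = CL × Css = 2.031 × 0.61 = 1.239 mg/h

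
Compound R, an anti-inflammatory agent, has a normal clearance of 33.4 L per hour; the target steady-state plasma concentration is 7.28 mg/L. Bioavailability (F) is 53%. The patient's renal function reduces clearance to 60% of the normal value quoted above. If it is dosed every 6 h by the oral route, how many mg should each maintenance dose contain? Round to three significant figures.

Patient clearance = 0.6 × 33.40 = 20.04 L/h
D = CL × Css × τ / F = 20.04 × 7.28 × 6 / 0.53 = 1652 mg

1650 mg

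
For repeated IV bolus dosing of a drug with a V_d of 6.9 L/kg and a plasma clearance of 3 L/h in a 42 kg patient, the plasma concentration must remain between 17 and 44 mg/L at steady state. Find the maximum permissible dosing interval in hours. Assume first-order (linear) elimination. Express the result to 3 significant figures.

91.9 h

Vd = 6.9 L/kg × 42 kg = 289.8 L
k = CL / Vd = 3.000 / 289.8 = 0.01035 h⁻¹
Between IV bolus doses, concentration decays as C = C₀·e^(−kτ), so C_peak/C_trough = e^(kτ).
τ_max = ln(C_peak/C_trough) / k = ln(44/17) / 0.01035 = 0.9510 / 0.01035 = 91.88 h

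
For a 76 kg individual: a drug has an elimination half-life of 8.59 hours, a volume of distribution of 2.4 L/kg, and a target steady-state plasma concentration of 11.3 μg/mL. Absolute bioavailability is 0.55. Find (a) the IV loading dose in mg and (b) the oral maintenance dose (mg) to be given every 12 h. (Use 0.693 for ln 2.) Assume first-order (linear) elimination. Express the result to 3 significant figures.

(a) 2060 mg; (b) 3630 mg

Vd(total) = 76 kg × 2.4 L/kg = 182.4 L
LD = Vd × C = 182.4 × 11.3 = 2061 mg
CL = 0.693 × Vd / t½ = 0.693 × 182.4 / 8.59 = 14.72 L/h
D = CL × Css × τ / F = 14.72 × 11.3 × 12 / 0.55 = 3629 mg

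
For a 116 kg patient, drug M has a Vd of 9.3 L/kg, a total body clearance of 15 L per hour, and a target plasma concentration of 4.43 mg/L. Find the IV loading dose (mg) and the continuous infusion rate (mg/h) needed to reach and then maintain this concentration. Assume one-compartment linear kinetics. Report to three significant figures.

(a) 4780 mg; (b) 66.5 mg/h

Vd = 9.3 L/kg × 116 kg = 1079 L
LD = Vd · C_target = 1079 × 4.43 = 4780 mg
Infusion rate = 15.00 L/h × 4.43 mg/L = 66.45 mg/h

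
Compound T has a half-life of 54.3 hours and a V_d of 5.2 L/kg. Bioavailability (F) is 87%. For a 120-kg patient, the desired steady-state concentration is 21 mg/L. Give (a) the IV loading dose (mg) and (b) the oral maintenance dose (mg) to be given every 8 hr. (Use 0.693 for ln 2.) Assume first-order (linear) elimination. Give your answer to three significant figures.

Vd(total) = 120 kg × 5.2 L/kg = 624.0 L
LD = Vd × C = 624.0 × 21 = 13100 mg
CL = 0.693 × Vd / t½ = 0.693 × 624.0 / 54.3 = 7.964 L/h
D = CL × Css × τ / F = 7.964 × 21 × 8 / 0.87 = 1538 mg

(a) 13100 mg; (b) 1540 mg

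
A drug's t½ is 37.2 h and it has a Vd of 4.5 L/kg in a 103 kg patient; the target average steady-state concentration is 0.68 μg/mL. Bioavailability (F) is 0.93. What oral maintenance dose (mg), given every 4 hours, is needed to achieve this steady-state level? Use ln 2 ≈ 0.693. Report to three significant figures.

25.3 mg

Vd = 4.5 L/kg × 103 kg = 463.5 L
CL = ln 2 · Vd / t½ = 0.693 × 463.5 / 37.2 = 8.635 L/h
D = CL × Css × τ / F = 8.635 × 0.68 × 4 / 0.93 = 25.26 mg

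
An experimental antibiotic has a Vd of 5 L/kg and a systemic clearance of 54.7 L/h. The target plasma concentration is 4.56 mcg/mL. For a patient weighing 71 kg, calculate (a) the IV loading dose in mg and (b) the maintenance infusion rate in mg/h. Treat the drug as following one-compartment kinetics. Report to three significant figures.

(a) 1620 mg; (b) 249 mg/h

Vd(total) = 71 kg × 5 L/kg = 355.0 L
LD = Vd · C_target = 355.0 × 4.56 = 1619 mg
Maintenance infusion rate = CL × Css = 54.70 × 4.56 = 249.4 mg/h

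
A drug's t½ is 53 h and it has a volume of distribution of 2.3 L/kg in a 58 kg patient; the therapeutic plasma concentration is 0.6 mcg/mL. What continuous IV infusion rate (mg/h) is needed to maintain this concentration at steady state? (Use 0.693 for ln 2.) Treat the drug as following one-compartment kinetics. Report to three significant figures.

Total Vd = 2.3 × 58 = 133.4 L
CL = ln 2 · Vd / t½ = 0.693 × 133.4 / 53 = 1.744 L/h
Infusion rate = CL × Css = 1.744 × 0.6 = 1.046 mg/h

1.05 mg/h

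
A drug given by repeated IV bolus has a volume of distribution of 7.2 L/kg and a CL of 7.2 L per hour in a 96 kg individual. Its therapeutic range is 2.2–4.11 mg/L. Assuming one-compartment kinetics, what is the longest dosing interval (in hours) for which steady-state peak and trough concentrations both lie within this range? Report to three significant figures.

Total Vd = 7.2 × 96 = 691.2 L
k = CL / Vd = 7.200 / 691.2 = 0.01042 h⁻¹
Between IV bolus doses, concentration decays as C = C₀·e^(−kτ), so C_peak/C_trough = e^(kτ).
τ_max = ln(C_peak/C_trough) / k = ln(4.11/2.2) / 0.01042 = 0.6250 / 0.01042 = 59.98 h

60.0 h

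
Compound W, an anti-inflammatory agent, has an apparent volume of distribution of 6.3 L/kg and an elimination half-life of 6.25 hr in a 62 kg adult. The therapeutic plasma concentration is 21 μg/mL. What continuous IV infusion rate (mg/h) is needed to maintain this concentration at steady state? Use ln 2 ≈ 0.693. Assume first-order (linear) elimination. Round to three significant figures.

Vd(total) = 62 kg × 6.3 L/kg = 390.6 L
CL = 0.693 × Vd / t½ = 0.693 × 390.6 / 6.25 = 43.31 L/h
Infusion rate = CL × Css = 43.31 × 21 = 909.5 mg/h

910 mg/h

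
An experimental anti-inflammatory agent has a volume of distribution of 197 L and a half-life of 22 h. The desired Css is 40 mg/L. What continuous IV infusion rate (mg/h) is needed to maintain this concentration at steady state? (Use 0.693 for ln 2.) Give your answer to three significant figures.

248 mg/h

k = 0.693/22 = 0.03150 h⁻¹, so CL = k·Vd = 0.03150 × 197.0 = 6.206 L/h
Infusion rate = CL × Css = 6.206 × 40 = 248.2 mg/h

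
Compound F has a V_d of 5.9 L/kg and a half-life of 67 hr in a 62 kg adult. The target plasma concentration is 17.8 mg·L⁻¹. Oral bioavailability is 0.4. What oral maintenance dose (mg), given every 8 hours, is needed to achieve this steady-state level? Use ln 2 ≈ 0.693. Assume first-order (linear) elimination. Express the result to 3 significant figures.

1350 mg

Vd(total) = 62 kg × 5.9 L/kg = 365.8 L
CL = ln 2 · Vd / t½ = 0.693 × 365.8 / 67 = 3.784 L/h
D = CL × Css × τ / F = 3.784 × 17.8 × 8 / 0.4 = 1347 mg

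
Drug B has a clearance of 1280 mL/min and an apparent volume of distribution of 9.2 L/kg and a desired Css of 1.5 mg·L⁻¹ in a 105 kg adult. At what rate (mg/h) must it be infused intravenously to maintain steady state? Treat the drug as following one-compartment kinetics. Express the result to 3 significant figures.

115 mg/h

CL = 1280 mL/min = 1280 × 0.06 = 76.80 L/h
Infusion rate = CL · Css = 76.80 L/h × 1.5 mg/L = 115.2 mg/h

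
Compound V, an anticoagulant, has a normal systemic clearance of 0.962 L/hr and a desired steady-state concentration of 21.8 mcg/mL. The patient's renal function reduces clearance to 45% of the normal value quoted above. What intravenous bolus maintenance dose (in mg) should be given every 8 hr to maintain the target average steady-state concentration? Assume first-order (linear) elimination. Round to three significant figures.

Patient clearance = 0.45 × 0.9620 = 0.4329 L/h
D = CL × Css × τ = 0.4329 × 21.8 × 8 = 75.50 mg

75.5 mg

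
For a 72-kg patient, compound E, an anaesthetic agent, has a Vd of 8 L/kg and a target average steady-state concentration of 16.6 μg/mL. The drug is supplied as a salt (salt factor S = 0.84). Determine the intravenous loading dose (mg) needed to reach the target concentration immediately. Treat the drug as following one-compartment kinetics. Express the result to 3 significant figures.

Vd = 8 L/kg × 72 kg = 576.0 L
LD = Vd × C / S = 576.0 × 16.60 / 0.84 = 11380 mg

11400 mg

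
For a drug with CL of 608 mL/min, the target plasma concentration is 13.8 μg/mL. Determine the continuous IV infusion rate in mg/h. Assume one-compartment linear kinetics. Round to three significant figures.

CL = 608 mL/min = 608 × 0.06 = 36.48 L/h
At steady state, infusion rate equals elimination rate: rate in = CL × Css.
Rate = CL × Css = 36.48 × 13.8 = 503.4 mg/h

503 mg/h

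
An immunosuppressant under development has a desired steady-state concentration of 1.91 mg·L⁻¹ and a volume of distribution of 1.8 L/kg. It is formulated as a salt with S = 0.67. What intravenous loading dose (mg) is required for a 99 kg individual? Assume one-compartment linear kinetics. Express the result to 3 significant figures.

Vd = 1.8 L/kg × 99 kg = 178.2 L
LD = Vd × C / S = 178.2 × 1.910 / 0.67 = 508.0 mg

508 mg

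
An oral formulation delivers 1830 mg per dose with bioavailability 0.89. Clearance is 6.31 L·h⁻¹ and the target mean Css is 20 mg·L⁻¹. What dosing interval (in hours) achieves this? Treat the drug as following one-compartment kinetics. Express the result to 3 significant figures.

F·D/τ = CL·Css → τ = F·D / (CL·Css).
τ = 0.89 × 1830 / (6.31 × 20) = 12.91 h

12.9 h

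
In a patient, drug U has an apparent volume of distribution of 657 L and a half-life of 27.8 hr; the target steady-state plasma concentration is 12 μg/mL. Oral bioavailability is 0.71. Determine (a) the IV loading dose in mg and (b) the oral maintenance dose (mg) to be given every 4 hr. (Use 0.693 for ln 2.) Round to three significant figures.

(a) 7880 mg; (b) 1110 mg

LD = Vd × C = 657.0 × 12 = 7884 mg
CL = 0.693 × Vd / t½ = 0.693 × 657.0 / 27.8 = 16.38 L/h
D = CL × Css × τ / F = 16.38 × 12 × 4 / 0.71 = 1107 mg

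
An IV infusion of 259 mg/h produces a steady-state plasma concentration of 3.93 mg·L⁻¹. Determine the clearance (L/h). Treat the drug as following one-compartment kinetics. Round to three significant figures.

65.9 L/h

At steady state, infusion rate = CL × Css, so CL = rate / Css.
CL = 259 / 3.93 = 65.90 L/h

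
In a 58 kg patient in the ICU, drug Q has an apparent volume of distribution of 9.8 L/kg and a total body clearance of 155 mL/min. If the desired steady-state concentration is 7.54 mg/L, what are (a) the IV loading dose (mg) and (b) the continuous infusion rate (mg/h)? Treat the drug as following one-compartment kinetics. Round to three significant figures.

(a) 4290 mg; (b) 70.1 mg/h

Vd = 9.8 L/kg × 58 kg = 568.4 L
Loading dose = Vd × C = 568.4 × 7.54 = 4286 mg
CL = 155 mL/min = 155 × 0.06 = 9.300 L/h
Maintenance: replace elimination → rate = CL × Css = 9.300 × 7.54 = 70.12 mg/h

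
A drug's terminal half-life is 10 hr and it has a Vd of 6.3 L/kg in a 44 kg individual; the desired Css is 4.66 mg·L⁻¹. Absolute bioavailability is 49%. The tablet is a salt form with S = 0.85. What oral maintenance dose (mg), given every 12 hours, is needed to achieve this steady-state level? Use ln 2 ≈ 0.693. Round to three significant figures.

2580 mg

Vd = 6.3 L/kg × 44 kg = 277.2 L
k = 0.693/10 = 0.06930 h⁻¹, so CL = k·Vd = 0.06930 × 277.2 = 19.21 L/h
D = CL × Css × τ / F / S = 19.21 × 4.66 × 12 / 0.49 / 0.85 = 2579 mg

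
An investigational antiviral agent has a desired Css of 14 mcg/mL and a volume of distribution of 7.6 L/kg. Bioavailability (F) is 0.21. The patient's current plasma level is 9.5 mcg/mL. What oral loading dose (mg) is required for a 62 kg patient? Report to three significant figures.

Total Vd = 7.6 × 62 = 471.2 L
Concentration deficit ΔC = 14 − 9.5 = 4.500 mg/L
LD = Vd × ΔC / F = 471.2 × 4.500 / 0.21 = 10100 mg

10100 mg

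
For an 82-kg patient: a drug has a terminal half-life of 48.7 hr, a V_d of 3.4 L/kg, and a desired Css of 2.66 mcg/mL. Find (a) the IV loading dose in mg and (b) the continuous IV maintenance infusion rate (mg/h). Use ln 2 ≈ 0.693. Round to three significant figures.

Vd = 3.4 L/kg × 82 kg = 278.8 L
LD = Vd × C = 278.8 × 2.66 = 741.6 mg
CL = 0.693 × Vd / t½ = 0.693 × 278.8 / 48.7 = 3.967 L/h
Infusion rate = CL × Css = 3.967 × 2.66 = 10.55 mg/h

(a) 742 mg; (b) 10.6 mg/h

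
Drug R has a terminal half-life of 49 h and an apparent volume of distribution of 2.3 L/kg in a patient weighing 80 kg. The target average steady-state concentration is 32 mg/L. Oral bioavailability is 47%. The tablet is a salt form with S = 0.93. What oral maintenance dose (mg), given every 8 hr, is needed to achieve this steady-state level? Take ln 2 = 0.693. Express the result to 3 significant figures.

Vd(total) = 80 kg × 2.3 L/kg = 184.0 L
CL = 0.693 × Vd / t½ = 0.693 × 184.0 / 49 = 2.602 L/h
D = CL × Css × τ / F / S = 2.602 × 32 × 8 / 0.47 / 0.93 = 1524 mg

1520 mg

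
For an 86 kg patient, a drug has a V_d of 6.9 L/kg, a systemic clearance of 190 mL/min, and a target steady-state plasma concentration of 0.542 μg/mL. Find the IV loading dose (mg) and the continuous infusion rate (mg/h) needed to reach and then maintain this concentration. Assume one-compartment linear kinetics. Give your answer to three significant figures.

(a) 322 mg; (b) 6.18 mg/h

Vd(total) = 86 kg × 6.9 L/kg = 593.4 L
Loading: fill Vd to C_target → 593.4 L × 0.542 mg/L = 321.6 mg
CL = 190 mL/min = 190 × 0.06 = 11.40 L/h
Maintenance infusion rate = CL × Css = 11.40 × 0.542 = 6.179 mg/h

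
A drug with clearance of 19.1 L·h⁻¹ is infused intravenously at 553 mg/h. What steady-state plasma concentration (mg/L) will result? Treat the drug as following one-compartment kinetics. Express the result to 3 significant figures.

29.0 mg/L

Css = rate / CL = 553 / 19.10 = 28.95 mg/L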